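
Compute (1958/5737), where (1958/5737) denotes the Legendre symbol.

Factor out 2: 1958 = 2·979. Since 5737 ≡ 1 (mod 8), (2/5737) = +1. Now have (979/5737).
5737 ≡ 1 (mod 4), so quadratic reciprocity gives (979/5737) = (5737/979). Reduce: 5737 ≡ 842 (mod 979). Now have (842/979).
Factor out 2: 842 = 2·421. Since 979 ≡ 3 (mod 8), (2/979) = -1. Now have -(421/979).
421 ≡ 1 (mod 4), so quadratic reciprocity gives (421/979) = (979/421). Reduce: 979 ≡ 137 (mod 421). Now have -(137/421).
137 ≡ 1 (mod 4), so quadratic reciprocity gives (137/421) = (421/137). Reduce: 421 ≡ 10 (mod 137). Now have -(10/137).
Factor out 2: 10 = 2·5. Since 137 ≡ 1 (mod 8), (2/137) = +1. Now have -(5/137).
5 ≡ 1 (mod 4), so quadratic reciprocity gives (5/137) = (137/5). Reduce: 137 ≡ 2 (mod 5). Now have -(2/5).
Factor out 2: 2 = 2. Since 5 ≡ 5 (mod 8), (2/5) = -1. Now have (1/5).
(1/5) = 1. Collecting the sign factors: 1.

1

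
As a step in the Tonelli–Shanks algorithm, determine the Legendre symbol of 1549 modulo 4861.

(1549|4861)
  = (4861|1549)    [QR: 1549 ≡ 1 mod 4, sign kept]
  = (214|1549)    [4861 ≡ 214 mod 1549]
  = -(107|1549)    [1549 ≡ 5 mod 8 ⇒ (2|1549) = -1]
  = -(1549|107)    [QR: 1549 ≡ 1 mod 4, sign kept]
  = -(51|107)    [1549 ≡ 51 mod 107]
  = (107|51)    [QR: both ≡ 3 mod 4, sign flips]
  = (5|51)    [107 ≡ 5 mod 51]
  = (51|5)    [QR: 5 ≡ 1 mod 4, sign kept]
  = (1|5)    [51 ≡ 1 mod 5]
  = 1    [(1|5) = 1]

1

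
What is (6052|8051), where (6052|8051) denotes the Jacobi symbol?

1

Factor out 2: 6052 = 2^2·1513. Since 8051 ≡ 3 (mod 8), (2|8051) = -1, and (2|8051)^2 = +1. Now have (1513|8051).
1513 ≡ 1 (mod 4), so quadratic reciprocity gives (1513|8051) = (8051|1513). Reduce: 8051 ≡ 486 (mod 1513). Now have (486|1513).
Factor out 2: 486 = 2·243. Since 1513 ≡ 1 (mod 8), (2|1513) = +1. Now have (243|1513).
1513 ≡ 1 (mod 4), so quadratic reciprocity gives (243|1513) = (1513|243). Reduce: 1513 ≡ 55 (mod 243). Now have (55|243).
Both 55 ≡ 3 and 243 ≡ 3 (mod 4), so reciprocity gives (55|243) = -(243|55). Reduce: 243 ≡ 23 (mod 55). Now have -(23|55).
Both 23 ≡ 3 and 55 ≡ 3 (mod 4), so reciprocity gives (23|55) = -(55|23). Reduce: 55 ≡ 9 (mod 23). Now have (9|23).
9 ≡ 1 (mod 4), so quadratic reciprocity gives (9|23) = (23|9). Reduce: 23 ≡ 5 (mod 9). Now have (5|9).
5 ≡ 1 (mod 4), so quadratic reciprocity gives (5|9) = (9|5). Reduce: 9 ≡ 4 (mod 5). Now have (4|5).
Factor out 2: 4 = 2^2. Since 5 ≡ 5 (mod 8), (2|5) = -1, and (2|5)^2 = +1. Now have (1|5).
(1|5) = 1. Collecting the sign factors: 1.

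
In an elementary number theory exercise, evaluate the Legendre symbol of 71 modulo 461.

-1

461 ≡ 1 (mod 4), so quadratic reciprocity gives (71/461) = (461/71). Reduce: 461 ≡ 35 (mod 71). Now have (35/71).
Both 35 ≡ 3 and 71 ≡ 3 (mod 4), so reciprocity gives (35/71) = -(71/35). Reduce: 71 ≡ 1 (mod 35). Now have -(1/35).
(1/35) = 1. Collecting the sign factors: -1.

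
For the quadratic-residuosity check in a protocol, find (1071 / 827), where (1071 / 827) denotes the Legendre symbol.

Reduce the numerator: 1071 ≡ 244 (mod 827), so (1071 / 827) = (244 / 827).
Factor out 2: 244 = 2^2·61. Since 827 ≡ 3 (mod 8), (2 / 827) = -1, and (2 / 827)^2 = +1. Now have (61 / 827).
61 ≡ 1 (mod 4), so quadratic reciprocity gives (61 / 827) = (827 / 61). Reduce: 827 ≡ 34 (mod 61). Now have (34 / 61).
Factor out 2: 34 = 2·17. Since 61 ≡ 5 (mod 8), (2 / 61) = -1. Now have -(17 / 61).
17 ≡ 1 (mod 4), so quadratic reciprocity gives (17 / 61) = (61 / 17). Reduce: 61 ≡ 10 (mod 17). Now have -(10 / 17).
Factor out 2: 10 = 2·5. Since 17 ≡ 1 (mod 8), (2 / 17) = +1. Now have -(5 / 17).
5 ≡ 1 (mod 4), so quadratic reciprocity gives (5 / 17) = (17 / 5). Reduce: 17 ≡ 2 (mod 5). Now have -(2 / 5).
Factor out 2: 2 = 2. Since 5 ≡ 5 (mod 8), (2 / 5) = -1. Now have (1 / 5).
(1 / 5) = 1. Collecting the sign factors: 1.

1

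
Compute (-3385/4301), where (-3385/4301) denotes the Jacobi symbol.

(-3385/4301)
  = (916/4301)    [-3385 ≡ 916 mod 4301]
  = (229/4301)    [4301 ≡ 5 mod 8 ⇒ (2/4301)^2 = +1]
  = (4301/229)    [QR: 229 ≡ 1 mod 4, sign kept]
  = (179/229)    [4301 ≡ 179 mod 229]
  = (229/179)    [QR: 229 ≡ 1 mod 4, sign kept]
  = (50/179)    [229 ≡ 50 mod 179]
  = -(25/179)    [179 ≡ 3 mod 8 ⇒ (2/179) = -1]
  = -(179/25)    [QR: 25 ≡ 1 mod 4, sign kept]
  = -(4/25)    [179 ≡ 4 mod 25]
  = -(1/25)    [25 ≡ 1 mod 8 ⇒ (2/25)^2 = +1]
  = -1    [(1/25) = 1]

-1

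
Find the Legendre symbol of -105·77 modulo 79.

By multiplicativity, (-105·77/79) = (-105/79)·(77/79).
First factor (-105/79):
Reduce the numerator: -105 ≡ 53 (mod 79), so (-105/79) = (53/79).
53 ≡ 1 (mod 4), so quadratic reciprocity gives (53/79) = (79/53). Reduce: 79 ≡ 26 (mod 53). Now have (26/53).
Factor out 2: 26 = 2·13. Since 53 ≡ 5 (mod 8), (2/53) = -1. Now have -(13/53).
13 ≡ 1 (mod 4), so quadratic reciprocity gives (13/53) = (53/13). Reduce: 53 ≡ 1 (mod 13). Now have -(1/13).
(1/13) = 1. Collecting the sign factors: -1.
Second factor (77/79):
77 ≡ 1 (mod 4), so quadratic reciprocity gives (77/79) = (79/77). Reduce: 79 ≡ 2 (mod 77). Now have (2/77).
Factor out 2: 2 = 2. Since 77 ≡ 5 (mod 8), (2/77) = -1. Now have -(1/77).
(1/77) = 1. Collecting the sign factors: -1.
Product: (-1)·(-1) = 1.

1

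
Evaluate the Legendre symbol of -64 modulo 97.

(-64/97)
  = (64/97)    [97 ≡ 1 mod 4 ⇒ (-1/97) = +1]
  = (1/97)    [97 ≡ 1 mod 8 ⇒ (2/97)^6 = +1]
  = 1    [(1/97) = 1]

1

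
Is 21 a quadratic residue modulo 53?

no

21 ≡ 1 (mod 4), so quadratic reciprocity gives (21/53) = (53/21). Reduce: 53 ≡ 11 (mod 21). Now have (11/21).
21 ≡ 1 (mod 4), so quadratic reciprocity gives (11/21) = (21/11). Reduce: 21 ≡ 10 (mod 11). Now have (10/11).
Factor out 2: 10 = 2·5. Since 11 ≡ 3 (mod 8), (2/11) = -1. Now have -(5/11).
5 ≡ 1 (mod 4), so quadratic reciprocity gives (5/11) = (11/5). Reduce: 11 ≡ 1 (mod 5). Now have -(1/5).
(1/5) = 1. Collecting the sign factors: -1.
The Legendre symbol is -1, so x^2 ≡ 21 (mod 53) has no solution.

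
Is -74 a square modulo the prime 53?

(-74/53)
  = (32/53)    [-74 ≡ 32 mod 53]
  = -(1/53)    [53 ≡ 5 mod 8 ⇒ (2/53)^5 = -1]
  = -1    [(1/53) = 1]
(-74/53) = -1, and 53 is prime, so -74 is not a quadratic residue mod 53.

no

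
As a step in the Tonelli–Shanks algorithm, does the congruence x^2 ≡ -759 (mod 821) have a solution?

yes

(-759/821)
  = (62/821)    [-759 ≡ 62 mod 821]
  = -(31/821)    [821 ≡ 5 mod 8 ⇒ (2/821) = -1]
  = -(821/31)    [QR: 821 ≡ 1 mod 4, sign kept]
  = -(15/31)    [821 ≡ 15 mod 31]
  = (31/15)    [QR: both ≡ 3 mod 4, sign flips]
  = (1/15)    [31 ≡ 1 mod 15]
  = 1    [(1/15) = 1]
(-759/821) = 1, and 821 is prime, so -759 is a quadratic residue mod 821.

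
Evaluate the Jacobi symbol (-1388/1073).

-1

(-1388/1073)
  = (758/1073)    [-1388 ≡ 758 mod 1073]
  = (379/1073)    [1073 ≡ 1 mod 8 ⇒ (2/1073) = +1]
  = (1073/379)    [QR: 1073 ≡ 1 mod 4, sign kept]
  = (315/379)    [1073 ≡ 315 mod 379]
  = -(379/315)    [QR: both ≡ 3 mod 4, sign flips]
  = -(64/315)    [379 ≡ 64 mod 315]
  = -(1/315)    [315 ≡ 3 mod 8 ⇒ (2/315)^6 = +1]
  = -1    [(1/315) = 1]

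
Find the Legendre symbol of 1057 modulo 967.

-1

(1057 / 967)
  = (90 / 967)    [1057 ≡ 90 mod 967]
  = (45 / 967)    [967 ≡ 7 mod 8 ⇒ (2 / 967) = +1]
  = (967 / 45)    [QR: 45 ≡ 1 mod 4, sign kept]
  = (22 / 45)    [967 ≡ 22 mod 45]
  = -(11 / 45)    [45 ≡ 5 mod 8 ⇒ (2 / 45) = -1]
  = -(45 / 11)    [QR: 45 ≡ 1 mod 4, sign kept]
  = -(1 / 11)    [45 ≡ 1 mod 11]
  = -1    [(1 / 11) = 1]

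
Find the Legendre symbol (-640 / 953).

-1

(-640 / 953)
  = (313 / 953)    [-640 ≡ 313 mod 953]
  = (953 / 313)    [QR: 313 ≡ 1 mod 4, sign kept]
  = (14 / 313)    [953 ≡ 14 mod 313]
  = (7 / 313)    [313 ≡ 1 mod 8 ⇒ (2 / 313) = +1]
  = (313 / 7)    [QR: 313 ≡ 1 mod 4, sign kept]
  = (5 / 7)    [313 ≡ 5 mod 7]
  = (7 / 5)    [QR: 5 ≡ 1 mod 4, sign kept]
  = (2 / 5)    [7 ≡ 2 mod 5]
  = -(1 / 5)    [5 ≡ 5 mod 8 ⇒ (2 / 5) = -1]
  = -1    [(1 / 5) = 1]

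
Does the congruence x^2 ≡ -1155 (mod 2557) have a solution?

(-1155/2557)
  = (1402/2557)    [-1155 ≡ 1402 mod 2557]
  = -(701/2557)    [2557 ≡ 5 mod 8 ⇒ (2/2557) = -1]
  = -(2557/701)    [QR: 701 ≡ 1 mod 4, sign kept]
  = -(454/701)    [2557 ≡ 454 mod 701]
  = (227/701)    [701 ≡ 5 mod 8 ⇒ (2/701) = -1]
  = (701/227)    [QR: 701 ≡ 1 mod 4, sign kept]
  = (20/227)    [701 ≡ 20 mod 227]
  = (5/227)    [227 ≡ 3 mod 8 ⇒ (2/227)^2 = +1]
  = (227/5)    [QR: 5 ≡ 1 mod 4, sign kept]
  = (2/5)    [227 ≡ 2 mod 5]
  = -(1/5)    [5 ≡ 5 mod 8 ⇒ (2/5) = -1]
  = -1    [(1/5) = 1]
(-1155/2557) = -1, and 2557 is prime, so -1155 is not a quadratic residue mod 2557.

no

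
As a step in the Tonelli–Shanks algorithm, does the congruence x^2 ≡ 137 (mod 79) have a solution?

no

(137|79)
  = (58|79)    [137 ≡ 58 mod 79]
  = (29|79)    [79 ≡ 7 mod 8 ⇒ (2|79) = +1]
  = (79|29)    [QR: 29 ≡ 1 mod 4, sign kept]
  = (21|29)    [79 ≡ 21 mod 29]
  = (29|21)    [QR: 21 ≡ 1 mod 4, sign kept]
  = (8|21)    [29 ≡ 8 mod 21]
  = -(1|21)    [21 ≡ 5 mod 8 ⇒ (2|21)^3 = -1]
  = -1    [(1|21) = 1]
The Legendre symbol is -1, so x^2 ≡ 137 (mod 79) has no solution.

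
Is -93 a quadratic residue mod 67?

Reduce the numerator: -93 ≡ 41 (mod 67), so (-93/67) = (41/67).
41 ≡ 1 (mod 4), so quadratic reciprocity gives (41/67) = (67/41). Reduce: 67 ≡ 26 (mod 41). Now have (26/41).
Factor out 2: 26 = 2·13. Since 41 ≡ 1 (mod 8), (2/41) = +1. Now have (13/41).
13 ≡ 1 (mod 4), so quadratic reciprocity gives (13/41) = (41/13). Reduce: 41 ≡ 2 (mod 13). Now have (2/13).
Factor out 2: 2 = 2. Since 13 ≡ 5 (mod 8), (2/13) = -1. Now have -(1/13).
(1/13) = 1. Collecting the sign factors: -1.
The Legendre symbol is -1, so x^2 ≡ -93 (mod 67) has no solution.

no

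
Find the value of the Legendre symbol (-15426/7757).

1

(-15426/7757)
  = (15426/7757)    [7757 ≡ 1 mod 4 ⇒ (-1/7757) = +1]
  = (7669/7757)    [15426 ≡ 7669 mod 7757]
  = (7757/7669)    [QR: 7669 ≡ 1 mod 4, sign kept]
  = (88/7669)    [7757 ≡ 88 mod 7669]
  = -(11/7669)    [7669 ≡ 5 mod 8 ⇒ (2/7669)^3 = -1]
  = -(7669/11)    [QR: 7669 ≡ 1 mod 4, sign kept]
  = -(2/11)    [7669 ≡ 2 mod 11]
  = (1/11)    [11 ≡ 3 mod 8 ⇒ (2/11) = -1]
  = 1    [(1/11) = 1]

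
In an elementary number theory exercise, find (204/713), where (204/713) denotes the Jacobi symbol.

(204/713)
  = (51/713)    [713 ≡ 1 mod 8 ⇒ (2/713)^2 = +1]
  = (713/51)    [QR: 713 ≡ 1 mod 4, sign kept]
  = (50/51)    [713 ≡ 50 mod 51]
  = -(25/51)    [51 ≡ 3 mod 8 ⇒ (2/51) = -1]
  = -(51/25)    [QR: 25 ≡ 1 mod 4, sign kept]
  = -(1/25)    [51 ≡ 1 mod 25]
  = -1    [(1/25) = 1]

-1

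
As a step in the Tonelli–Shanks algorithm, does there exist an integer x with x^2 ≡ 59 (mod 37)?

(59/37)
  = (22/37)    [59 ≡ 22 mod 37]
  = -(11/37)    [37 ≡ 5 mod 8 ⇒ (2/37) = -1]
  = -(37/11)    [QR: 37 ≡ 1 mod 4, sign kept]
  = -(4/11)    [37 ≡ 4 mod 11]
  = -(1/11)    [11 ≡ 3 mod 8 ⇒ (2/11)^2 = +1]
  = -1    [(1/11) = 1]
The Legendre symbol is -1, so x^2 ≡ 59 (mod 37) has no solution.

no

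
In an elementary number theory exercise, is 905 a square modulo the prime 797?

(905/797)
  = (108/797)    [905 ≡ 108 mod 797]
  = (27/797)    [797 ≡ 5 mod 8 ⇒ (2/797)^2 = +1]
  = (797/27)    [QR: 797 ≡ 1 mod 4, sign kept]
  = (14/27)    [797 ≡ 14 mod 27]
  = -(7/27)    [27 ≡ 3 mod 8 ⇒ (2/27) = -1]
  = (27/7)    [QR: both ≡ 3 mod 4, sign flips]
  = (6/7)    [27 ≡ 6 mod 7]
  = (3/7)    [7 ≡ 7 mod 8 ⇒ (2/7) = +1]
  = -(7/3)    [QR: both ≡ 3 mod 4, sign flips]
  = -(1/3)    [7 ≡ 1 mod 3]
  = -1    [(1/3) = 1]
The Legendre symbol is -1, so x^2 ≡ 905 (mod 797) has no solution.

no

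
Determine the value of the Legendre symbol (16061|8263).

(16061|8263)
  = (7798|8263)    [16061 ≡ 7798 mod 8263]
  = (3899|8263)    [8263 ≡ 7 mod 8 ⇒ (2|8263) = +1]
  = -(8263|3899)    [QR: both ≡ 3 mod 4, sign flips]
  = -(465|3899)    [8263 ≡ 465 mod 3899]
  = -(3899|465)    [QR: 465 ≡ 1 mod 4, sign kept]
  = -(179|465)    [3899 ≡ 179 mod 465]
  = -(465|179)    [QR: 465 ≡ 1 mod 4, sign kept]
  = -(107|179)    [465 ≡ 107 mod 179]
  = (179|107)    [QR: both ≡ 3 mod 4, sign flips]
  = (72|107)    [179 ≡ 72 mod 107]
  = -(9|107)    [107 ≡ 3 mod 8 ⇒ (2|107)^3 = -1]
  = -(107|9)    [QR: 9 ≡ 1 mod 4, sign kept]
  = -(8|9)    [107 ≡ 8 mod 9]
  = -(1|9)    [9 ≡ 1 mod 8 ⇒ (2|9)^3 = +1]
  = -1    [(1|9) = 1]

-1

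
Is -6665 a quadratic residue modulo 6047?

Reduce the numerator: -6665 ≡ 5429 (mod 6047), so (-6665/6047) = (5429/6047).
5429 ≡ 1 (mod 4), so quadratic reciprocity gives (5429/6047) = (6047/5429). Reduce: 6047 ≡ 618 (mod 5429). Now have (618/5429).
Factor out 2: 618 = 2·309. Since 5429 ≡ 5 (mod 8), (2/5429) = -1. Now have -(309/5429).
309 ≡ 1 (mod 4), so quadratic reciprocity gives (309/5429) = (5429/309). Reduce: 5429 ≡ 176 (mod 309). Now have -(176/309).
Factor out 2: 176 = 2^4·11. Since 309 ≡ 5 (mod 8), (2/309) = -1, and (2/309)^4 = +1. Now have -(11/309).
309 ≡ 1 (mod 4), so quadratic reciprocity gives (11/309) = (309/11). Reduce: 309 ≡ 1 (mod 11). Now have -(1/11).
(1/11) = 1. Collecting the sign factors: -1.
The Legendre symbol is -1, so x^2 ≡ -6665 (mod 6047) has no solution.

no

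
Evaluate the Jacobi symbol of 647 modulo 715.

(647 / 715)
  = -(715 / 647)    [QR: both ≡ 3 mod 4, sign flips]
  = -(68 / 647)    [715 ≡ 68 mod 647]
  = -(17 / 647)    [647 ≡ 7 mod 8 ⇒ (2 / 647)^2 = +1]
  = -(647 / 17)    [QR: 17 ≡ 1 mod 4, sign kept]
  = -(1 / 17)    [647 ≡ 1 mod 17]
  = -1    [(1 / 17) = 1]

-1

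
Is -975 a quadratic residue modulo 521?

no

(-975/521)
  = (975/521)    [521 ≡ 1 mod 4 ⇒ (-1/521) = +1]
  = (454/521)    [975 ≡ 454 mod 521]
  = (227/521)    [521 ≡ 1 mod 8 ⇒ (2/521) = +1]
  = (521/227)    [QR: 521 ≡ 1 mod 4, sign kept]
  = (67/227)    [521 ≡ 67 mod 227]
  = -(227/67)    [QR: both ≡ 3 mod 4, sign flips]
  = -(26/67)    [227 ≡ 26 mod 67]
  = (13/67)    [67 ≡ 3 mod 8 ⇒ (2/67) = -1]
  = (67/13)    [QR: 13 ≡ 1 mod 4, sign kept]
  = (2/13)    [67 ≡ 2 mod 13]
  = -(1/13)    [13 ≡ 5 mod 8 ⇒ (2/13) = -1]
  = -1    [(1/13) = 1]
(-975/521) = -1, and 521 is prime, so -975 is not a quadratic residue mod 521.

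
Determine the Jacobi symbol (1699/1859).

(1699/1859)
  = -(1859/1699)    [QR: both ≡ 3 mod 4, sign flips]
  = -(160/1699)    [1859 ≡ 160 mod 1699]
  = (5/1699)    [1699 ≡ 3 mod 8 ⇒ (2/1699)^5 = -1]
  = (1699/5)    [QR: 5 ≡ 1 mod 4, sign kept]
  = (4/5)    [1699 ≡ 4 mod 5]
  = (1/5)    [5 ≡ 5 mod 8 ⇒ (2/5)^2 = +1]
  = 1    [(1/5) = 1]

1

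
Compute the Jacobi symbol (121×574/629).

By multiplicativity, (121·574/629) = (121/629)·(574/629).
First factor (121/629):
(121/629)
  = (629/121)    [QR: 121 ≡ 1 mod 4, sign kept]
  = (24/121)    [629 ≡ 24 mod 121]
  = (3/121)    [121 ≡ 1 mod 8 ⇒ (2/121)^3 = +1]
  = (121/3)    [QR: 121 ≡ 1 mod 4, sign kept]
  = (1/3)    [121 ≡ 1 mod 3]
  = 1    [(1/3) = 1]
Second factor (574/629):
(574/629)
  = -(287/629)    [629 ≡ 5 mod 8 ⇒ (2/629) = -1]
  = -(629/287)    [QR: 629 ≡ 1 mod 4, sign kept]
  = -(55/287)    [629 ≡ 55 mod 287]
  = (287/55)    [QR: both ≡ 3 mod 4, sign flips]
  = (12/55)    [287 ≡ 12 mod 55]
  = (3/55)    [55 ≡ 7 mod 8 ⇒ (2/55)^2 = +1]
  = -(55/3)    [QR: both ≡ 3 mod 4, sign flips]
  = -(1/3)    [55 ≡ 1 mod 3]
  = -1    [(1/3) = 1]
Product: (1)·(-1) = -1.

-1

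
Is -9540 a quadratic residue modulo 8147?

Reduce the numerator: -9540 ≡ 6754 (mod 8147), so (-9540/8147) = (6754/8147).
Factor out 2: 6754 = 2·3377. Since 8147 ≡ 3 (mod 8), (2/8147) = -1. Now have -(3377/8147).
3377 ≡ 1 (mod 4), so quadratic reciprocity gives (3377/8147) = (8147/3377). Reduce: 8147 ≡ 1393 (mod 3377). Now have -(1393/3377).
1393 ≡ 1 (mod 4), so quadratic reciprocity gives (1393/3377) = (3377/1393). Reduce: 3377 ≡ 591 (mod 1393). Now have -(591/1393).
1393 ≡ 1 (mod 4), so quadratic reciprocity gives (591/1393) = (1393/591). Reduce: 1393 ≡ 211 (mod 591). Now have -(211/591).
Both 211 ≡ 3 and 591 ≡ 3 (mod 4), so reciprocity gives (211/591) = -(591/211). Reduce: 591 ≡ 169 (mod 211). Now have (169/211).
169 ≡ 1 (mod 4), so quadratic reciprocity gives (169/211) = (211/169). Reduce: 211 ≡ 42 (mod 169). Now have (42/169).
Factor out 2: 42 = 2·21. Since 169 ≡ 1 (mod 8), (2/169) = +1. Now have (21/169).
21 ≡ 1 (mod 4), so quadratic reciprocity gives (21/169) = (169/21). Reduce: 169 ≡ 1 (mod 21). Now have (1/21).
(1/21) = 1. Collecting the sign factors: 1.
(-9540/8147) = 1, and 8147 is prime, so -9540 is a quadratic residue mod 8147.

yes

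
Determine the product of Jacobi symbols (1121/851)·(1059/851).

By multiplicativity, (1121·1059/851) = (1121/851)·(1059/851).
First factor (1121/851):
(1121/851)
  = (270/851)    [1121 ≡ 270 mod 851]
  = -(135/851)    [851 ≡ 3 mod 8 ⇒ (2/851) = -1]
  = (851/135)    [QR: both ≡ 3 mod 4, sign flips]
  = (41/135)    [851 ≡ 41 mod 135]
  = (135/41)    [QR: 41 ≡ 1 mod 4, sign kept]
  = (12/41)    [135 ≡ 12 mod 41]
  = (3/41)    [41 ≡ 1 mod 8 ⇒ (2/41)^2 = +1]
  = (41/3)    [QR: 41 ≡ 1 mod 4, sign kept]
  = (2/3)    [41 ≡ 2 mod 3]
  = -(1/3)    [3 ≡ 3 mod 8 ⇒ (2/3) = -1]
  = -1    [(1/3) = 1]
Second factor (1059/851):
(1059/851)
  = (208/851)    [1059 ≡ 208 mod 851]
  = (13/851)    [851 ≡ 3 mod 8 ⇒ (2/851)^4 = +1]
  = (851/13)    [QR: 13 ≡ 1 mod 4, sign kept]
  = (6/13)    [851 ≡ 6 mod 13]
  = -(3/13)    [13 ≡ 5 mod 8 ⇒ (2/13) = -1]
  = -(13/3)    [QR: 13 ≡ 1 mod 4, sign kept]
  = -(1/3)    [13 ≡ 1 mod 3]
  = -1    [(1/3) = 1]
Product: (-1)·(-1) = 1.

1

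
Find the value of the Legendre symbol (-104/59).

-1

Pull out -1: (-104/59) = (-1/59)·(104/59). Since 59 ≡ 3 (mod 4), (-1/59) = -1. Now have -(104/59).
Reduce the numerator: 104 ≡ 45 (mod 59), so (104/59) = (45/59).
45 ≡ 1 (mod 4), so quadratic reciprocity gives (45/59) = (59/45). Reduce: 59 ≡ 14 (mod 45). Now have -(14/45).
Factor out 2: 14 = 2·7. Since 45 ≡ 5 (mod 8), (2/45) = -1. Now have (7/45).
45 ≡ 1 (mod 4), so quadratic reciprocity gives (7/45) = (45/7). Reduce: 45 ≡ 3 (mod 7). Now have (3/7).
Both 3 ≡ 3 and 7 ≡ 3 (mod 4), so reciprocity gives (3/7) = -(7/3). Reduce: 7 ≡ 1 (mod 3). Now have -(1/3).
(1/3) = 1. Collecting the sign factors: -1.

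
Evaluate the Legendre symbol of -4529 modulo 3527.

(-4529/3527)
  = (2525/3527)    [-4529 ≡ 2525 mod 3527]
  = (3527/2525)    [QR: 2525 ≡ 1 mod 4, sign kept]
  = (1002/2525)    [3527 ≡ 1002 mod 2525]
  = -(501/2525)    [2525 ≡ 5 mod 8 ⇒ (2/2525) = -1]
  = -(2525/501)    [QR: 501 ≡ 1 mod 4, sign kept]
  = -(20/501)    [2525 ≡ 20 mod 501]
  = -(5/501)    [501 ≡ 5 mod 8 ⇒ (2/501)^2 = +1]
  = -(501/5)    [QR: 5 ≡ 1 mod 4, sign kept]
  = -(1/5)    [501 ≡ 1 mod 5]
  = -1    [(1/5) = 1]

-1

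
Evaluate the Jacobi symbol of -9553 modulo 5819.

-1

Pull out -1: (-9553 / 5819) = (-1 / 5819)·(9553 / 5819). Since 5819 ≡ 3 (mod 4), (-1 / 5819) = -1. Now have -(9553 / 5819).
Reduce the numerator: 9553 ≡ 3734 (mod 5819), so (9553 / 5819) = (3734 / 5819).
Factor out 2: 3734 = 2·1867. Since 5819 ≡ 3 (mod 8), (2 / 5819) = -1. Now have (1867 / 5819).
Both 1867 ≡ 3 and 5819 ≡ 3 (mod 4), so reciprocity gives (1867 / 5819) = -(5819 / 1867). Reduce: 5819 ≡ 218 (mod 1867). Now have -(218 / 1867).
Factor out 2: 218 = 2·109. Since 1867 ≡ 3 (mod 8), (2 / 1867) = -1. Now have (109 / 1867).
109 ≡ 1 (mod 4), so quadratic reciprocity gives (109 / 1867) = (1867 / 109). Reduce: 1867 ≡ 14 (mod 109). Now have (14 / 109).
Factor out 2: 14 = 2·7. Since 109 ≡ 5 (mod 8), (2 / 109) = -1. Now have -(7 / 109).
109 ≡ 1 (mod 4), so quadratic reciprocity gives (7 / 109) = (109 / 7). Reduce: 109 ≡ 4 (mod 7). Now have -(4 / 7).
Factor out 2: 4 = 2^2. Since 7 ≡ 7 (mod 8), (2 / 7) = +1, and (2 / 7)^2 = +1. Now have -(1 / 7).
(1 / 7) = 1. Collecting the sign factors: -1.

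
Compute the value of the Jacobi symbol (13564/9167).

-1

Reduce the numerator: 13564 ≡ 4397 (mod 9167), so (13564/9167) = (4397/9167).
4397 ≡ 1 (mod 4), so quadratic reciprocity gives (4397/9167) = (9167/4397). Reduce: 9167 ≡ 373 (mod 4397). Now have (373/4397).
373 ≡ 1 (mod 4), so quadratic reciprocity gives (373/4397) = (4397/373). Reduce: 4397 ≡ 294 (mod 373). Now have (294/373).
Factor out 2: 294 = 2·147. Since 373 ≡ 5 (mod 8), (2/373) = -1. Now have -(147/373).
373 ≡ 1 (mod 4), so quadratic reciprocity gives (147/373) = (373/147). Reduce: 373 ≡ 79 (mod 147). Now have -(79/147).
Both 79 ≡ 3 and 147 ≡ 3 (mod 4), so reciprocity gives (79/147) = -(147/79). Reduce: 147 ≡ 68 (mod 79). Now have (68/79).
Factor out 2: 68 = 2^2·17. Since 79 ≡ 7 (mod 8), (2/79) = +1, and (2/79)^2 = +1. Now have (17/79).
17 ≡ 1 (mod 4), so quadratic reciprocity gives (17/79) = (79/17). Reduce: 79 ≡ 11 (mod 17). Now have (11/17).
17 ≡ 1 (mod 4), so quadratic reciprocity gives (11/17) = (17/11). Reduce: 17 ≡ 6 (mod 11). Now have (6/11).
Factor out 2: 6 = 2·3. Since 11 ≡ 3 (mod 8), (2/11) = -1. Now have -(3/11).
Both 3 ≡ 3 and 11 ≡ 3 (mod 4), so reciprocity gives (3/11) = -(11/3). Reduce: 11 ≡ 2 (mod 3). Now have (2/3).
Factor out 2: 2 = 2. Since 3 ≡ 3 (mod 8), (2/3) = -1. Now have -(1/3).
(1/3) = 1. Collecting the sign factors: -1.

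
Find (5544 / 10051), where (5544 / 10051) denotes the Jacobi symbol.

(5544 / 10051)
  = -(693 / 10051)    [10051 ≡ 3 mod 8 ⇒ (2 / 10051)^3 = -1]
  = -(10051 / 693)    [QR: 693 ≡ 1 mod 4, sign kept]
  = -(349 / 693)    [10051 ≡ 349 mod 693]
  = -(693 / 349)    [QR: 349 ≡ 1 mod 4, sign kept]
  = -(344 / 349)    [693 ≡ 344 mod 349]
  = (43 / 349)    [349 ≡ 5 mod 8 ⇒ (2 / 349)^3 = -1]
  = (349 / 43)    [QR: 349 ≡ 1 mod 4, sign kept]
  = (5 / 43)    [349 ≡ 5 mod 43]
  = (43 / 5)    [QR: 5 ≡ 1 mod 4, sign kept]
  = (3 / 5)    [43 ≡ 3 mod 5]
  = (5 / 3)    [QR: 5 ≡ 1 mod 4, sign kept]
  = (2 / 3)    [5 ≡ 2 mod 3]
  = -(1 / 3)    [3 ≡ 3 mod 8 ⇒ (2 / 3) = -1]
  = -1    [(1 / 3) = 1]

-1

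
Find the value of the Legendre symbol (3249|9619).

3249 ≡ 1 (mod 4), so quadratic reciprocity gives (3249|9619) = (9619|3249). Reduce: 9619 ≡ 3121 (mod 3249). Now have (3121|3249).
3121 ≡ 1 (mod 4), so quadratic reciprocity gives (3121|3249) = (3249|3121). Reduce: 3249 ≡ 128 (mod 3121). Now have (128|3121).
Factor out 2: 128 = 2^7. Since 3121 ≡ 1 (mod 8), (2|3121) = +1, and (2|3121)^7 = +1. Now have (1|3121).
(1|3121) = 1. Collecting the sign factors: 1.

1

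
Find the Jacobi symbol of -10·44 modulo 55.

By multiplicativity, (-10·44 / 55) = (-10 / 55)·(44 / 55).
First factor (-10 / 55):
(-10 / 55)
  = -(10 / 55)    [55 ≡ 3 mod 4 ⇒ (-1 / 55) = -1]
  = -(5 / 55)    [55 ≡ 7 mod 8 ⇒ (2 / 55) = +1]
  = -(55 / 5)    [QR: 5 ≡ 1 mod 4, sign kept]
  = -(0 / 5)    [55 ≡ 0 mod 5]
  = 0    [numerator 0, gcd > 1]
Second factor (44 / 55):
(44 / 55)
  = (11 / 55)    [55 ≡ 7 mod 8 ⇒ (2 / 55)^2 = +1]
  = -(55 / 11)    [QR: both ≡ 3 mod 4, sign flips]
  = -(0 / 11)    [55 ≡ 0 mod 11]
  = 0    [numerator 0, gcd > 1]
Product: (0)·(0) = 0.

0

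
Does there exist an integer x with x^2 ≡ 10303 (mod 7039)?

no

(10303/7039)
  = (3264/7039)    [10303 ≡ 3264 mod 7039]
  = (51/7039)    [7039 ≡ 7 mod 8 ⇒ (2/7039)^6 = +1]
  = -(7039/51)    [QR: both ≡ 3 mod 4, sign flips]
  = -(1/51)    [7039 ≡ 1 mod 51]
  = -1    [(1/51) = 1]
The Legendre symbol is -1, so x^2 ≡ 10303 (mod 7039) has no solution.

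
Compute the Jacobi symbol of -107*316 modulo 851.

By multiplicativity, (-107·316 / 851) = (-107 / 851)·(316 / 851).
First factor (-107 / 851):
Reduce the numerator: -107 ≡ 744 (mod 851), so (-107 / 851) = (744 / 851).
Factor out 2: 744 = 2^3·93. Since 851 ≡ 3 (mod 8), (2 / 851) = -1, and (2 / 851)^3 = -1. Now have -(93 / 851).
93 ≡ 1 (mod 4), so quadratic reciprocity gives (93 / 851) = (851 / 93). Reduce: 851 ≡ 14 (mod 93). Now have -(14 / 93).
Factor out 2: 14 = 2·7. Since 93 ≡ 5 (mod 8), (2 / 93) = -1. Now have (7 / 93).
93 ≡ 1 (mod 4), so quadratic reciprocity gives (7 / 93) = (93 / 7). Reduce: 93 ≡ 2 (mod 7). Now have (2 / 7).
Factor out 2: 2 = 2. Since 7 ≡ 7 (mod 8), (2 / 7) = +1. Now have (1 / 7).
(1 / 7) = 1. Collecting the sign factors: 1.
Second factor (316 / 851):
Factor out 2: 316 = 2^2·79. Since 851 ≡ 3 (mod 8), (2 / 851) = -1, and (2 / 851)^2 = +1. Now have (79 / 851).
Both 79 ≡ 3 and 851 ≡ 3 (mod 4), so reciprocity gives (79 / 851) = -(851 / 79). Reduce: 851 ≡ 61 (mod 79). Now have -(61 / 79).
61 ≡ 1 (mod 4), so quadratic reciprocity gives (61 / 79) = (79 / 61). Reduce: 79 ≡ 18 (mod 61). Now have -(18 / 61).
Factor out 2: 18 = 2·9. Since 61 ≡ 5 (mod 8), (2 / 61) = -1. Now have (9 / 61).
9 ≡ 1 (mod 4), so quadratic reciprocity gives (9 / 61) = (61 / 9). Reduce: 61 ≡ 7 (mod 9). Now have (7 / 9).
9 ≡ 1 (mod 4), so quadratic reciprocity gives (7 / 9) = (9 / 7). Reduce: 9 ≡ 2 (mod 7). Now have (2 / 7).
Factor out 2: 2 = 2. Since 7 ≡ 7 (mod 8), (2 / 7) = +1. Now have (1 / 7).
(1 / 7) = 1. Collecting the sign factors: 1.
Product: (1)·(1) = 1.

1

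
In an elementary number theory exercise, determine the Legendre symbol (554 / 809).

Factor out 2: 554 = 2·277. Since 809 ≡ 1 (mod 8), (2 / 809) = +1. Now have (277 / 809).
277 ≡ 1 (mod 4), so quadratic reciprocity gives (277 / 809) = (809 / 277). Reduce: 809 ≡ 255 (mod 277). Now have (255 / 277).
277 ≡ 1 (mod 4), so quadratic reciprocity gives (255 / 277) = (277 / 255). Reduce: 277 ≡ 22 (mod 255). Now have (22 / 255).
Factor out 2: 22 = 2·11. Since 255 ≡ 7 (mod 8), (2 / 255) = +1. Now have (11 / 255).
Both 11 ≡ 3 and 255 ≡ 3 (mod 4), so reciprocity gives (11 / 255) = -(255 / 11). Reduce: 255 ≡ 2 (mod 11). Now have -(2 / 11).
Factor out 2: 2 = 2. Since 11 ≡ 3 (mod 8), (2 / 11) = -1. Now have (1 / 11).
(1 / 11) = 1. Collecting the sign factors: 1.

1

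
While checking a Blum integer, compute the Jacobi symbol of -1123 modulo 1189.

(-1123|1189)
  = (1123|1189)    [1189 ≡ 1 mod 4 ⇒ (-1|1189) = +1]
  = (1189|1123)    [QR: 1189 ≡ 1 mod 4, sign kept]
  = (66|1123)    [1189 ≡ 66 mod 1123]
  = -(33|1123)    [1123 ≡ 3 mod 8 ⇒ (2|1123) = -1]
  = -(1123|33)    [QR: 33 ≡ 1 mod 4, sign kept]
  = -(1|33)    [1123 ≡ 1 mod 33]
  = -1    [(1|33) = 1]

-1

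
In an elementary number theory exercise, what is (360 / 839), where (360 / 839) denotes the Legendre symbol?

(360 / 839)
  = (45 / 839)    [839 ≡ 7 mod 8 ⇒ (2 / 839)^3 = +1]
  = (839 / 45)    [QR: 45 ≡ 1 mod 4, sign kept]
  = (29 / 45)    [839 ≡ 29 mod 45]
  = (45 / 29)    [QR: 29 ≡ 1 mod 4, sign kept]
  = (16 / 29)    [45 ≡ 16 mod 29]
  = (1 / 29)    [29 ≡ 5 mod 8 ⇒ (2 / 29)^4 = +1]
  = 1    [(1 / 29) = 1]

1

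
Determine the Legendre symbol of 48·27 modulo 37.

By multiplicativity, (48·27/37) = (48/37)·(27/37).
First factor (48/37):
(48/37)
  = (11/37)    [48 ≡ 11 mod 37]
  = (37/11)    [QR: 37 ≡ 1 mod 4, sign kept]
  = (4/11)    [37 ≡ 4 mod 11]
  = (1/11)    [11 ≡ 3 mod 8 ⇒ (2/11)^2 = +1]
  = 1    [(1/11) = 1]
Second factor (27/37):
(27/37)
  = (37/27)    [QR: 37 ≡ 1 mod 4, sign kept]
  = (10/27)    [37 ≡ 10 mod 27]
  = -(5/27)    [27 ≡ 3 mod 8 ⇒ (2/27) = -1]
  = -(27/5)    [QR: 5 ≡ 1 mod 4, sign kept]
  = -(2/5)    [27 ≡ 2 mod 5]
  = (1/5)    [5 ≡ 5 mod 8 ⇒ (2/5) = -1]
  = 1    [(1/5) = 1]
Product: (1)·(1) = 1.

1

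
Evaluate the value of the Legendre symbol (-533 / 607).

-1

(-533 / 607)
  = -(533 / 607)    [607 ≡ 3 mod 4 ⇒ (-1 / 607) = -1]
  = -(607 / 533)    [QR: 533 ≡ 1 mod 4, sign kept]
  = -(74 / 533)    [607 ≡ 74 mod 533]
  = (37 / 533)    [533 ≡ 5 mod 8 ⇒ (2 / 533) = -1]
  = (533 / 37)    [QR: 37 ≡ 1 mod 4, sign kept]
  = (15 / 37)    [533 ≡ 15 mod 37]
  = (37 / 15)    [QR: 37 ≡ 1 mod 4, sign kept]
  = (7 / 15)    [37 ≡ 7 mod 15]
  = -(15 / 7)    [QR: both ≡ 3 mod 4, sign flips]
  = -(1 / 7)    [15 ≡ 1 mod 7]
  = -1    [(1 / 7) = 1]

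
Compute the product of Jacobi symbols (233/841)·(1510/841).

1

By multiplicativity, (233·1510/841) = (233/841)·(1510/841).
First factor (233/841):
233 ≡ 1 (mod 4), so quadratic reciprocity gives (233/841) = (841/233). Reduce: 841 ≡ 142 (mod 233). Now have (142/233).
Factor out 2: 142 = 2·71. Since 233 ≡ 1 (mod 8), (2/233) = +1. Now have (71/233).
233 ≡ 1 (mod 4), so quadratic reciprocity gives (71/233) = (233/71). Reduce: 233 ≡ 20 (mod 71). Now have (20/71).
Factor out 2: 20 = 2^2·5. Since 71 ≡ 7 (mod 8), (2/71) = +1, and (2/71)^2 = +1. Now have (5/71).
5 ≡ 1 (mod 4), so quadratic reciprocity gives (5/71) = (71/5). Reduce: 71 ≡ 1 (mod 5). Now have (1/5).
(1/5) = 1. Collecting the sign factors: 1.
Second factor (1510/841):
Reduce the numerator: 1510 ≡ 669 (mod 841), so (1510/841) = (669/841).
669 ≡ 1 (mod 4), so quadratic reciprocity gives (669/841) = (841/669). Reduce: 841 ≡ 172 (mod 669). Now have (172/669).
Factor out 2: 172 = 2^2·43. Since 669 ≡ 5 (mod 8), (2/669) = -1, and (2/669)^2 = +1. Now have (43/669).
669 ≡ 1 (mod 4), so quadratic reciprocity gives (43/669) = (669/43). Reduce: 669 ≡ 24 (mod 43). Now have (24/43).
Factor out 2: 24 = 2^3·3. Since 43 ≡ 3 (mod 8), (2/43) = -1, and (2/43)^3 = -1. Now have -(3/43).
Both 3 ≡ 3 and 43 ≡ 3 (mod 4), so reciprocity gives (3/43) = -(43/3). Reduce: 43 ≡ 1 (mod 3). Now have (1/3).
(1/3) = 1. Collecting the sign factors: 1.
Product: (1)·(1) = 1.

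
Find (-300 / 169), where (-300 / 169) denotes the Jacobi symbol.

(-300 / 169)
  = (38 / 169)    [-300 ≡ 38 mod 169]
  = (19 / 169)    [169 ≡ 1 mod 8 ⇒ (2 / 169) = +1]
  = (169 / 19)    [QR: 169 ≡ 1 mod 4, sign kept]
  = (17 / 19)    [169 ≡ 17 mod 19]
  = (19 / 17)    [QR: 17 ≡ 1 mod 4, sign kept]
  = (2 / 17)    [19 ≡ 2 mod 17]
  = (1 / 17)    [17 ≡ 1 mod 8 ⇒ (2 / 17) = +1]
  = 1    [(1 / 17) = 1]

1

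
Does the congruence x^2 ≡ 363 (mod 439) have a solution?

no

(363/439)
  = -(439/363)    [QR: both ≡ 3 mod 4, sign flips]
  = -(76/363)    [439 ≡ 76 mod 363]
  = -(19/363)    [363 ≡ 3 mod 8 ⇒ (2/363)^2 = +1]
  = (363/19)    [QR: both ≡ 3 mod 4, sign flips]
  = (2/19)    [363 ≡ 2 mod 19]
  = -(1/19)    [19 ≡ 3 mod 8 ⇒ (2/19) = -1]
  = -1    [(1/19) = 1]
(363/439) = -1, and 439 is prime, so 363 is not a quadratic residue mod 439.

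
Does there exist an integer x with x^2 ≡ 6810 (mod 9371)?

yes

(6810/9371)
  = -(3405/9371)    [9371 ≡ 3 mod 8 ⇒ (2/9371) = -1]
  = -(9371/3405)    [QR: 3405 ≡ 1 mod 4, sign kept]
  = -(2561/3405)    [9371 ≡ 2561 mod 3405]
  = -(3405/2561)    [QR: 2561 ≡ 1 mod 4, sign kept]
  = -(844/2561)    [3405 ≡ 844 mod 2561]
  = -(211/2561)    [2561 ≡ 1 mod 8 ⇒ (2/2561)^2 = +1]
  = -(2561/211)    [QR: 2561 ≡ 1 mod 4, sign kept]
  = -(29/211)    [2561 ≡ 29 mod 211]
  = -(211/29)    [QR: 29 ≡ 1 mod 4, sign kept]
  = -(8/29)    [211 ≡ 8 mod 29]
  = (1/29)    [29 ≡ 5 mod 8 ⇒ (2/29)^3 = -1]
  = 1    [(1/29) = 1]
The Legendre symbol is 1, so x^2 ≡ 6810 (mod 9371) has solution.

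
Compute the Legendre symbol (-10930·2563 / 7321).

By multiplicativity, (-10930·2563 / 7321) = (-10930 / 7321)·(2563 / 7321).
First factor (-10930 / 7321):
Pull out -1: (-10930 / 7321) = (-1 / 7321)·(10930 / 7321). Since 7321 ≡ 1 (mod 4), (-1 / 7321) = +1. Now have (10930 / 7321).
Reduce the numerator: 10930 ≡ 3609 (mod 7321), so (10930 / 7321) = (3609 / 7321).
3609 ≡ 1 (mod 4), so quadratic reciprocity gives (3609 / 7321) = (7321 / 3609). Reduce: 7321 ≡ 103 (mod 3609). Now have (103 / 3609).
3609 ≡ 1 (mod 4), so quadratic reciprocity gives (103 / 3609) = (3609 / 103). Reduce: 3609 ≡ 4 (mod 103). Now have (4 / 103).
Factor out 2: 4 = 2^2. Since 103 ≡ 7 (mod 8), (2 / 103) = +1, and (2 / 103)^2 = +1. Now have (1 / 103).
(1 / 103) = 1. Collecting the sign factors: 1.
Second factor (2563 / 7321):
7321 ≡ 1 (mod 4), so quadratic reciprocity gives (2563 / 7321) = (7321 / 2563). Reduce: 7321 ≡ 2195 (mod 2563). Now have (2195 / 2563).
Both 2195 ≡ 3 and 2563 ≡ 3 (mod 4), so reciprocity gives (2195 / 2563) = -(2563 / 2195). Reduce: 2563 ≡ 368 (mod 2195). Now have -(368 / 2195).
Factor out 2: 368 = 2^4·23. Since 2195 ≡ 3 (mod 8), (2 / 2195) = -1, and (2 / 2195)^4 = +1. Now have -(23 / 2195).
Both 23 ≡ 3 and 2195 ≡ 3 (mod 4), so reciprocity gives (23 / 2195) = -(2195 / 23). Reduce: 2195 ≡ 10 (mod 23). Now have (10 / 23).
Factor out 2: 10 = 2·5. Since 23 ≡ 7 (mod 8), (2 / 23) = +1. Now have (5 / 23).
5 ≡ 1 (mod 4), so quadratic reciprocity gives (5 / 23) = (23 / 5). Reduce: 23 ≡ 3 (mod 5). Now have (3 / 5).
5 ≡ 1 (mod 4), so quadratic reciprocity gives (3 / 5) = (5 / 3). Reduce: 5 ≡ 2 (mod 3). Now have (2 / 3).
Factor out 2: 2 = 2. Since 3 ≡ 3 (mod 8), (2 / 3) = -1. Now have -(1 / 3).
(1 / 3) = 1. Collecting the sign factors: -1.
Product: (1)·(-1) = -1.

-1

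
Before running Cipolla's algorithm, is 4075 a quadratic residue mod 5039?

yes

(4075/5039)
  = -(5039/4075)    [QR: both ≡ 3 mod 4, sign flips]
  = -(964/4075)    [5039 ≡ 964 mod 4075]
  = -(241/4075)    [4075 ≡ 3 mod 8 ⇒ (2/4075)^2 = +1]
  = -(4075/241)    [QR: 241 ≡ 1 mod 4, sign kept]
  = -(219/241)    [4075 ≡ 219 mod 241]
  = -(241/219)    [QR: 241 ≡ 1 mod 4, sign kept]
  = -(22/219)    [241 ≡ 22 mod 219]
  = (11/219)    [219 ≡ 3 mod 8 ⇒ (2/219) = -1]
  = -(219/11)    [QR: both ≡ 3 mod 4, sign flips]
  = -(10/11)    [219 ≡ 10 mod 11]
  = (5/11)    [11 ≡ 3 mod 8 ⇒ (2/11) = -1]
  = (11/5)    [QR: 5 ≡ 1 mod 4, sign kept]
  = (1/5)    [11 ≡ 1 mod 5]
  = 1    [(1/5) = 1]
The Legendre symbol is 1, so x^2 ≡ 4075 (mod 5039) has solution.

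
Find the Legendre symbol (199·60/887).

By multiplicativity, (199·60/887) = (199/887)·(60/887).
First factor (199/887):
Both 199 ≡ 3 and 887 ≡ 3 (mod 4), so reciprocity gives (199/887) = -(887/199). Reduce: 887 ≡ 91 (mod 199). Now have -(91/199).
Both 91 ≡ 3 and 199 ≡ 3 (mod 4), so reciprocity gives (91/199) = -(199/91). Reduce: 199 ≡ 17 (mod 91). Now have (17/91).
17 ≡ 1 (mod 4), so quadratic reciprocity gives (17/91) = (91/17). Reduce: 91 ≡ 6 (mod 17). Now have (6/17).
Factor out 2: 6 = 2·3. Since 17 ≡ 1 (mod 8), (2/17) = +1. Now have (3/17).
17 ≡ 1 (mod 4), so quadratic reciprocity gives (3/17) = (17/3). Reduce: 17 ≡ 2 (mod 3). Now have (2/3).
Factor out 2: 2 = 2. Since 3 ≡ 3 (mod 8), (2/3) = -1. Now have -(1/3).
(1/3) = 1. Collecting the sign factors: -1.
Second factor (60/887):
Factor out 2: 60 = 2^2·15. Since 887 ≡ 7 (mod 8), (2/887) = +1, and (2/887)^2 = +1. Now have (15/887).
Both 15 ≡ 3 and 887 ≡ 3 (mod 4), so reciprocity gives (15/887) = -(887/15). Reduce: 887 ≡ 2 (mod 15). Now have -(2/15).
Factor out 2: 2 = 2. Since 15 ≡ 7 (mod 8), (2/15) = +1. Now have -(1/15).
(1/15) = 1. Collecting the sign factors: -1.
Product: (-1)·(-1) = 1.

1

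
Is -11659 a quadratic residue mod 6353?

yes

Pull out -1: (-11659/6353) = (-1/6353)·(11659/6353). Since 6353 ≡ 1 (mod 4), (-1/6353) = +1. Now have (11659/6353).
Reduce the numerator: 11659 ≡ 5306 (mod 6353), so (11659/6353) = (5306/6353).
Factor out 2: 5306 = 2·2653. Since 6353 ≡ 1 (mod 8), (2/6353) = +1. Now have (2653/6353).
2653 ≡ 1 (mod 4), so quadratic reciprocity gives (2653/6353) = (6353/2653). Reduce: 6353 ≡ 1047 (mod 2653). Now have (1047/2653).
2653 ≡ 1 (mod 4), so quadratic reciprocity gives (1047/2653) = (2653/1047). Reduce: 2653 ≡ 559 (mod 1047). Now have (559/1047).
Both 559 ≡ 3 and 1047 ≡ 3 (mod 4), so reciprocity gives (559/1047) = -(1047/559). Reduce: 1047 ≡ 488 (mod 559). Now have -(488/559).
Factor out 2: 488 = 2^3·61. Since 559 ≡ 7 (mod 8), (2/559) = +1, and (2/559)^3 = +1. Now have -(61/559).
61 ≡ 1 (mod 4), so quadratic reciprocity gives (61/559) = (559/61). Reduce: 559 ≡ 10 (mod 61). Now have -(10/61).
Factor out 2: 10 = 2·5. Since 61 ≡ 5 (mod 8), (2/61) = -1. Now have (5/61).
5 ≡ 1 (mod 4), so quadratic reciprocity gives (5/61) = (61/5). Reduce: 61 ≡ 1 (mod 5). Now have (1/5).
(1/5) = 1. Collecting the sign factors: 1.
(-11659/6353) = 1, and 6353 is prime, so -11659 is a quadratic residue mod 6353.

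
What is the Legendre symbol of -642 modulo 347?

1

Pull out -1: (-642|347) = (-1|347)·(642|347). Since 347 ≡ 3 (mod 4), (-1|347) = -1. Now have -(642|347).
Reduce the numerator: 642 ≡ 295 (mod 347), so (642|347) = (295|347).
Both 295 ≡ 3 and 347 ≡ 3 (mod 4), so reciprocity gives (295|347) = -(347|295). Reduce: 347 ≡ 52 (mod 295). Now have (52|295).
Factor out 2: 52 = 2^2·13. Since 295 ≡ 7 (mod 8), (2|295) = +1, and (2|295)^2 = +1. Now have (13|295).
13 ≡ 1 (mod 4), so quadratic reciprocity gives (13|295) = (295|13). Reduce: 295 ≡ 9 (mod 13). Now have (9|13).
9 ≡ 1 (mod 4), so quadratic reciprocity gives (9|13) = (13|9). Reduce: 13 ≡ 4 (mod 9). Now have (4|9).
Factor out 2: 4 = 2^2. Since 9 ≡ 1 (mod 8), (2|9) = +1, and (2|9)^2 = +1. Now have (1|9).
(1|9) = 1. Collecting the sign factors: 1.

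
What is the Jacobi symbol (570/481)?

1

(570/481)
  = (89/481)    [570 ≡ 89 mod 481]
  = (481/89)    [QR: 89 ≡ 1 mod 4, sign kept]
  = (36/89)    [481 ≡ 36 mod 89]
  = (9/89)    [89 ≡ 1 mod 8 ⇒ (2/89)^2 = +1]
  = (89/9)    [QR: 9 ≡ 1 mod 4, sign kept]
  = (8/9)    [89 ≡ 8 mod 9]
  = (1/9)    [9 ≡ 1 mod 8 ⇒ (2/9)^3 = +1]
  = 1    [(1/9) = 1]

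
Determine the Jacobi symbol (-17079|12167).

Reduce the numerator: -17079 ≡ 7255 (mod 12167), so (-17079|12167) = (7255|12167).
Both 7255 ≡ 3 and 12167 ≡ 3 (mod 4), so reciprocity gives (7255|12167) = -(12167|7255). Reduce: 12167 ≡ 4912 (mod 7255). Now have -(4912|7255).
Factor out 2: 4912 = 2^4·307. Since 7255 ≡ 7 (mod 8), (2|7255) = +1, and (2|7255)^4 = +1. Now have -(307|7255).
Both 307 ≡ 3 and 7255 ≡ 3 (mod 4), so reciprocity gives (307|7255) = -(7255|307). Reduce: 7255 ≡ 194 (mod 307). Now have (194|307).
Factor out 2: 194 = 2·97. Since 307 ≡ 3 (mod 8), (2|307) = -1. Now have -(97|307).
97 ≡ 1 (mod 4), so quadratic reciprocity gives (97|307) = (307|97). Reduce: 307 ≡ 16 (mod 97). Now have -(16|97).
Factor out 2: 16 = 2^4. Since 97 ≡ 1 (mod 8), (2|97) = +1, and (2|97)^4 = +1. Now have -(1|97).
(1|97) = 1. Collecting the sign factors: -1.

-1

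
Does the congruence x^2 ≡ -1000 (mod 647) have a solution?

yes

Pull out -1: (-1000/647) = (-1/647)·(1000/647). Since 647 ≡ 3 (mod 4), (-1/647) = -1. Now have -(1000/647).
Reduce the numerator: 1000 ≡ 353 (mod 647), so (1000/647) = (353/647).
353 ≡ 1 (mod 4), so quadratic reciprocity gives (353/647) = (647/353). Reduce: 647 ≡ 294 (mod 353). Now have -(294/353).
Factor out 2: 294 = 2·147. Since 353 ≡ 1 (mod 8), (2/353) = +1. Now have -(147/353).
353 ≡ 1 (mod 4), so quadratic reciprocity gives (147/353) = (353/147). Reduce: 353 ≡ 59 (mod 147). Now have -(59/147).
Both 59 ≡ 3 and 147 ≡ 3 (mod 4), so reciprocity gives (59/147) = -(147/59). Reduce: 147 ≡ 29 (mod 59). Now have (29/59).
29 ≡ 1 (mod 4), so quadratic reciprocity gives (29/59) = (59/29). Reduce: 59 ≡ 1 (mod 29). Now have (1/29).
(1/29) = 1. Collecting the sign factors: 1.
(-1000/647) = 1, and 647 is prime, so -1000 is a quadratic residue mod 647.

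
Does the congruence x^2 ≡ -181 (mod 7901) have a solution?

no

Pull out -1: (-181/7901) = (-1/7901)·(181/7901). Since 7901 ≡ 1 (mod 4), (-1/7901) = +1. Now have (181/7901).
181 ≡ 1 (mod 4), so quadratic reciprocity gives (181/7901) = (7901/181). Reduce: 7901 ≡ 118 (mod 181). Now have (118/181).
Factor out 2: 118 = 2·59. Since 181 ≡ 5 (mod 8), (2/181) = -1. Now have -(59/181).
181 ≡ 1 (mod 4), so quadratic reciprocity gives (59/181) = (181/59). Reduce: 181 ≡ 4 (mod 59). Now have -(4/59).
Factor out 2: 4 = 2^2. Since 59 ≡ 3 (mod 8), (2/59) = -1, and (2/59)^2 = +1. Now have -(1/59).
(1/59) = 1. Collecting the sign factors: -1.
The Legendre symbol is -1, so x^2 ≡ -181 (mod 7901) has no solution.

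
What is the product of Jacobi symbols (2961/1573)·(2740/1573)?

By multiplicativity, (2961·2740/1573) = (2961/1573)·(2740/1573).
First factor (2961/1573):
Reduce the numerator: 2961 ≡ 1388 (mod 1573), so (2961/1573) = (1388/1573).
Factor out 2: 1388 = 2^2·347. Since 1573 ≡ 5 (mod 8), (2/1573) = -1, and (2/1573)^2 = +1. Now have (347/1573).
1573 ≡ 1 (mod 4), so quadratic reciprocity gives (347/1573) = (1573/347). Reduce: 1573 ≡ 185 (mod 347). Now have (185/347).
185 ≡ 1 (mod 4), so quadratic reciprocity gives (185/347) = (347/185). Reduce: 347 ≡ 162 (mod 185). Now have (162/185).
Factor out 2: 162 = 2·81. Since 185 ≡ 1 (mod 8), (2/185) = +1. Now have (81/185).
81 ≡ 1 (mod 4), so quadratic reciprocity gives (81/185) = (185/81). Reduce: 185 ≡ 23 (mod 81). Now have (23/81).
81 ≡ 1 (mod 4), so quadratic reciprocity gives (23/81) = (81/23). Reduce: 81 ≡ 12 (mod 23). Now have (12/23).
Factor out 2: 12 = 2^2·3. Since 23 ≡ 7 (mod 8), (2/23) = +1, and (2/23)^2 = +1. Now have (3/23).
Both 3 ≡ 3 and 23 ≡ 3 (mod 4), so reciprocity gives (3/23) = -(23/3). Reduce: 23 ≡ 2 (mod 3). Now have -(2/3).
Factor out 2: 2 = 2. Since 3 ≡ 3 (mod 8), (2/3) = -1. Now have (1/3).
(1/3) = 1. Collecting the sign factors: 1.
Second factor (2740/1573):
Reduce the numerator: 2740 ≡ 1167 (mod 1573), so (2740/1573) = (1167/1573).
1573 ≡ 1 (mod 4), so quadratic reciprocity gives (1167/1573) = (1573/1167). Reduce: 1573 ≡ 406 (mod 1167). Now have (406/1167).
Factor out 2: 406 = 2·203. Since 1167 ≡ 7 (mod 8), (2/1167) = +1. Now have (203/1167).
Both 203 ≡ 3 and 1167 ≡ 3 (mod 4), so reciprocity gives (203/1167) = -(1167/203). Reduce: 1167 ≡ 152 (mod 203). Now have -(152/203).
Factor out 2: 152 = 2^3·19. Since 203 ≡ 3 (mod 8), (2/203) = -1, and (2/203)^3 = -1. Now have (19/203).
Both 19 ≡ 3 and 203 ≡ 3 (mod 4), so reciprocity gives (19/203) = -(203/19). Reduce: 203 ≡ 13 (mod 19). Now have -(13/19).
13 ≡ 1 (mod 4), so quadratic reciprocity gives (13/19) = (19/13). Reduce: 19 ≡ 6 (mod 13). Now have -(6/13).
Factor out 2: 6 = 2·3. Since 13 ≡ 5 (mod 8), (2/13) = -1. Now have (3/13).
13 ≡ 1 (mod 4), so quadratic reciprocity gives (3/13) = (13/3). Reduce: 13 ≡ 1 (mod 3). Now have (1/3).
(1/3) = 1. Collecting the sign factors: 1.
Product: (1)·(1) = 1.

1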